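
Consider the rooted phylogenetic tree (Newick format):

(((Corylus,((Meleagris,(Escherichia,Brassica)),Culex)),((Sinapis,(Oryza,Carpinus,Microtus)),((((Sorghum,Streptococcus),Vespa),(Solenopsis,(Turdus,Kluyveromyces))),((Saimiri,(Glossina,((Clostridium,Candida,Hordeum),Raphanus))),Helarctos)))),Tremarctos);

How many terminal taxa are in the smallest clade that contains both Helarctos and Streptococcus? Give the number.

13

The MRCA of Helarctos and Streptococcus is the node subtending ((((Sorghum,Streptococcus),Vespa),(Solenopsis,(Turdus,Kluyveromyces))),((Saimiri,(Glossina,((Clostridium,Candida,Hordeum),Raphanus))),Helarctos)).
That clade contains 13 terminal taxa: Candida, Clostridium, Glossina, Helarctos, Hordeum, Kluyveromyces, Raphanus, Saimiri, Solenopsis, Sorghum, Streptococcus, Turdus, Vespa.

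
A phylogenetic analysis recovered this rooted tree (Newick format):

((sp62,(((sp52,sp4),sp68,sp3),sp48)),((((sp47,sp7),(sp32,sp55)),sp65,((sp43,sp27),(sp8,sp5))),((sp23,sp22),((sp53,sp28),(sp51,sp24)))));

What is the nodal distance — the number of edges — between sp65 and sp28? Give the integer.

6

The MRCA of sp65 and sp28 is the node subtending ((((sp47,sp7),(sp32,sp55)),sp65,((sp43,sp27),(sp8,sp5))),((sp23,sp22),((sp53,sp28),(sp51,sp24)))).
From sp65 up to that node: 2 branches. From sp28 up to the same node: 4 branches. Total: 2 + 4 = 6.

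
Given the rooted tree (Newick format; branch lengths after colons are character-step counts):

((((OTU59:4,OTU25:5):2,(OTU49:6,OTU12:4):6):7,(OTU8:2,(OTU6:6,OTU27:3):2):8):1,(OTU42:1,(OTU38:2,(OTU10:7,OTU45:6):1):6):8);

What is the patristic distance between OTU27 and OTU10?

36

The path runs OTU27 → … → MRCA → … → OTU10; the MRCA is the root of the tree.
Branch lengths along that path: 3 + 2 + 8 + 1 + 8 + 6 + 1 + 7 = 36.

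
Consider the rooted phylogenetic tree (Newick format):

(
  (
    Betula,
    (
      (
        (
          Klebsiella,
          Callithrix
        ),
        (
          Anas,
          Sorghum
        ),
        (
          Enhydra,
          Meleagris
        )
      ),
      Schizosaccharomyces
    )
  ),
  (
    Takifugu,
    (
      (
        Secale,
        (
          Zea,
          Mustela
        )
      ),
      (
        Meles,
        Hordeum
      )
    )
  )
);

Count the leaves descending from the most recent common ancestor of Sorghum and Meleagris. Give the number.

6

The MRCA of Sorghum and Meleagris is the node subtending ((Klebsiella,Callithrix),(Anas,Sorghum),(Enhydra,Meleagris)).
That clade contains 6 terminal taxa: Anas, Callithrix, Enhydra, Klebsiella, Meleagris, Sorghum.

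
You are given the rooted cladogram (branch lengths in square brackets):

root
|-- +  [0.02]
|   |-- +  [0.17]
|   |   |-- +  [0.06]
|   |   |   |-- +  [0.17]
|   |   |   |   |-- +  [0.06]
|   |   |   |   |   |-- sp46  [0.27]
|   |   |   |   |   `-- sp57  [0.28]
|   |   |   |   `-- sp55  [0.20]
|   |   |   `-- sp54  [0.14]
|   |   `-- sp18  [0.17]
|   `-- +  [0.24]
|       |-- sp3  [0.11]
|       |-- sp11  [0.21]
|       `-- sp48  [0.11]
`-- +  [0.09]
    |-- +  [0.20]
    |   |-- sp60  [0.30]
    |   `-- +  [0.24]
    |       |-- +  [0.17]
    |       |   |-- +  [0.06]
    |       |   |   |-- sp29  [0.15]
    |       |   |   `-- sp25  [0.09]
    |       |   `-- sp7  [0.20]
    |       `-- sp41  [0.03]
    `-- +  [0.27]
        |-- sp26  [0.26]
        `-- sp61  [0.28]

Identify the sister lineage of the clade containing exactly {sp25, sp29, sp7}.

The clade containing exactly {sp25, sp29, sp7} attaches to the tree at the node subtending (((sp29,sp25),sp7),sp41).
The other lineage descending from that same node — the sister group — is the single tip sp41.

sp41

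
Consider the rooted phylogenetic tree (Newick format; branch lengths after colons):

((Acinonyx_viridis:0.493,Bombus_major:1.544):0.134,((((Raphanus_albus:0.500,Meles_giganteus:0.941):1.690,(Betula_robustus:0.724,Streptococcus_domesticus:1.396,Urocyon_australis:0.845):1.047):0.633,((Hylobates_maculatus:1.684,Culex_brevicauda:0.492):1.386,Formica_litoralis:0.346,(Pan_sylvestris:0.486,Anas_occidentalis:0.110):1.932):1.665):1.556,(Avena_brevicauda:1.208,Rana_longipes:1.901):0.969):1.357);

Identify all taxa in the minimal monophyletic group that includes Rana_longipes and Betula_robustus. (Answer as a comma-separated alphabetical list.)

Anas_occidentalis, Avena_brevicauda, Betula_robustus, Culex_brevicauda, Formica_litoralis, Hylobates_maculatus, Meles_giganteus, Pan_sylvestris, Rana_longipes, Raphanus_albus, Streptococcus_domesticus, Urocyon_australis

Tracing Rana_longipes: it sits inside (Avena_brevicauda,Rana_longipes).
Tracing Betula_robustus: it sits inside (Betula_robustus,Streptococcus_domesticus,Urocyon_australis).
The smallest clade enclosing both is ((((Raphanus_albus,Meles_giganteus),(Betula_robustus,Streptococcus_domesticus,Urocyon_australis)),((Hylobates_maculatus,Culex_brevicauda),Formica_litoralis,(Pan_sylvestris,Anas_occidentalis))),(Avena_brevicauda,Rana_longipes)); the answer is its 12 terminal taxa in alphabetical order.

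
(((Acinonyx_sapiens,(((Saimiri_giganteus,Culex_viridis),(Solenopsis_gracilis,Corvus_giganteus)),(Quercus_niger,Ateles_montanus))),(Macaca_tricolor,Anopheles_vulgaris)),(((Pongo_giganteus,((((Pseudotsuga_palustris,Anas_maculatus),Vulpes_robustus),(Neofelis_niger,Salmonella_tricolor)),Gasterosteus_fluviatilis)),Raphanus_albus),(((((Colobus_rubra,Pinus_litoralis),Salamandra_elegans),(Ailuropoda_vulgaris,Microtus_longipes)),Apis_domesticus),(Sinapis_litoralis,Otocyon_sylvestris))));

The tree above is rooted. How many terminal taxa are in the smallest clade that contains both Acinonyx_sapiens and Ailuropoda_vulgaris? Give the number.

25

The MRCA of Acinonyx_sapiens and Ailuropoda_vulgaris is the root, so the clade is the entire tree.
That clade contains 25 terminal taxa: Acinonyx_sapiens, Ailuropoda_vulgaris, Anas_maculatus, Anopheles_vulgaris, Apis_domesticus, Ateles_montanus, Colobus_rubra, Corvus_giganteus, Culex_viridis, Gasterosteus_fluviatilis, Macaca_tricolor, Microtus_longipes, Neofelis_niger, Otocyon_sylvestris, Pinus_litoralis, Pongo_giganteus, Pseudotsuga_palustris, Quercus_niger, Raphanus_albus, Saimiri_giganteus, Salamandra_elegans, Salmonella_tricolor, Sinapis_litoralis, Solenopsis_gracilis, Vulpes_robustus.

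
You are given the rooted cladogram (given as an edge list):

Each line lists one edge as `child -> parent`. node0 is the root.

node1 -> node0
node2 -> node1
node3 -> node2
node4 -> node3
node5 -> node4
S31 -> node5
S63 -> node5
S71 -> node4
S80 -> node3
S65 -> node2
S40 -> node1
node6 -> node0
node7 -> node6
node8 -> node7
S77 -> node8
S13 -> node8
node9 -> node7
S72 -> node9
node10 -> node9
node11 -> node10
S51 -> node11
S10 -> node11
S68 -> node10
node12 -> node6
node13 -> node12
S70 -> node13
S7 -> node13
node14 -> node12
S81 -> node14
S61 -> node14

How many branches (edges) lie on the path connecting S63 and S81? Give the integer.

10

The MRCA of S63 and S81 is the root of the tree.
From S63 up to that node: 6 branches. From S81 up to the same node: 4 branches. Total: 6 + 4 = 10.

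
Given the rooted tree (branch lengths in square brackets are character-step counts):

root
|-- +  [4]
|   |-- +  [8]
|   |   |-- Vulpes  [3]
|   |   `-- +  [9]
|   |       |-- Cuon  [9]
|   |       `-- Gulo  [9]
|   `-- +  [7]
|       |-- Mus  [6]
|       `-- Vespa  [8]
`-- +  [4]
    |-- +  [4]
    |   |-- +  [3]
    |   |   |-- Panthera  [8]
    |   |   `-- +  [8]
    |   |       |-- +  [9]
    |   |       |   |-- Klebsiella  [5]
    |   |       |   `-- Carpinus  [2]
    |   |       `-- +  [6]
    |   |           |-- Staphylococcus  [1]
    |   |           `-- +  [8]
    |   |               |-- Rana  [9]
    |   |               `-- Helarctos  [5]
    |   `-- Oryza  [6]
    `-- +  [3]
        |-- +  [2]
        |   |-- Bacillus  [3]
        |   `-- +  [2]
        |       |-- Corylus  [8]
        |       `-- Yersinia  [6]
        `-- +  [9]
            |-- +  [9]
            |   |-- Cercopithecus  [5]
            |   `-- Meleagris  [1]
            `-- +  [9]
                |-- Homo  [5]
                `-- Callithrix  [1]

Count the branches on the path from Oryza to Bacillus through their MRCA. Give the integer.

5

The MRCA of Oryza and Bacillus is the node subtending (((Panthera,((Klebsiella,Carpinus),(Staphylococcus,(Rana,Helarctos)))),Oryza),((Bacillus,(Corylus,Yersinia)),((Cercopithecus,Meleagris),(Homo,Callithrix)))).
From Oryza up to that node: 2 branches. From Bacillus up to the same node: 3 branches. Total: 2 + 3 = 5.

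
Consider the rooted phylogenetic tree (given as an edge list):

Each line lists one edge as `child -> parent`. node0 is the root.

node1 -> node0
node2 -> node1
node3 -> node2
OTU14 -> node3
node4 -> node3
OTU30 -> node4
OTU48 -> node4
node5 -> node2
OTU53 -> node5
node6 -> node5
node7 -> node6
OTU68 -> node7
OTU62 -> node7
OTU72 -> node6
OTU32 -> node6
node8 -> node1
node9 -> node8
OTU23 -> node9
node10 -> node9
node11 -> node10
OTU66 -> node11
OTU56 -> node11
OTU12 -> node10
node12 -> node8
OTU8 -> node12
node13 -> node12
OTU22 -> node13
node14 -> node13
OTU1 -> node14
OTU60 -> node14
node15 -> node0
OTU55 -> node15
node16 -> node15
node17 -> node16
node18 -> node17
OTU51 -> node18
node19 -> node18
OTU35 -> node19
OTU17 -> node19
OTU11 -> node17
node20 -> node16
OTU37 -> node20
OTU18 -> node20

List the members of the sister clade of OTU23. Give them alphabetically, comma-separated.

OTU23 attaches to the tree at the node subtending (OTU23,((OTU66,OTU56),OTU12)).
The other lineage descending from that same node — the sister group — is ((OTU66,OTU56),OTU12); its 3 tips in alphabetical order are the answer.

OTU12, OTU56, OTU66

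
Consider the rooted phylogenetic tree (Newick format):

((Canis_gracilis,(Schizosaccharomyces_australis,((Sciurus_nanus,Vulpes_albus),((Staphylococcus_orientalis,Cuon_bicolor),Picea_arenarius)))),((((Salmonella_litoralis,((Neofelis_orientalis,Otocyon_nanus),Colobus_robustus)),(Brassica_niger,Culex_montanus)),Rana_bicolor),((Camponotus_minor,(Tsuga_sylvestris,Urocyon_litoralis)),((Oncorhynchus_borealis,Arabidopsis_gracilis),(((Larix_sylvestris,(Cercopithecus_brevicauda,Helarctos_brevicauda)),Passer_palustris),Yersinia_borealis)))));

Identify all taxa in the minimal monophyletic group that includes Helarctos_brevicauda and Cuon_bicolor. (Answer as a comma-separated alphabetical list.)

Tracing Helarctos_brevicauda: it sits inside (Cercopithecus_brevicauda,Helarctos_brevicauda).
Tracing Cuon_bicolor: it sits inside (Staphylococcus_orientalis,Cuon_bicolor).
The smallest clade enclosing both is the whole tree (their MRCA is the root), so the answer is all 24 tips in alphabetical order.

Arabidopsis_gracilis, Brassica_niger, Camponotus_minor, Canis_gracilis, Cercopithecus_brevicauda, Colobus_robustus, Culex_montanus, Cuon_bicolor, Helarctos_brevicauda, Larix_sylvestris, Neofelis_orientalis, Oncorhynchus_borealis, Otocyon_nanus, Passer_palustris, Picea_arenarius, Rana_bicolor, Salmonella_litoralis, Schizosaccharomyces_australis, Sciurus_nanus, Staphylococcus_orientalis, Tsuga_sylvestris, Urocyon_litoralis, Vulpes_albus, Yersinia_borealis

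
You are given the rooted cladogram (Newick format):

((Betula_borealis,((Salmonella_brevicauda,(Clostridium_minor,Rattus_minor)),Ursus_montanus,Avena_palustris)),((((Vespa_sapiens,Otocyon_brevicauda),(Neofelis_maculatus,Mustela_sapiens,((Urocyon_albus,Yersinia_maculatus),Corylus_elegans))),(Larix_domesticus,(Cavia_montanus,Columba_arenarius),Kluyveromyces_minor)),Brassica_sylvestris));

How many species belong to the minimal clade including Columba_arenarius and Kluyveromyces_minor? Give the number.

4

The MRCA of Columba_arenarius and Kluyveromyces_minor is the node subtending (Larix_domesticus,(Cavia_montanus,Columba_arenarius),Kluyveromyces_minor).
That clade contains 4 terminal taxa: Cavia_montanus, Columba_arenarius, Kluyveromyces_minor, Larix_domesticus.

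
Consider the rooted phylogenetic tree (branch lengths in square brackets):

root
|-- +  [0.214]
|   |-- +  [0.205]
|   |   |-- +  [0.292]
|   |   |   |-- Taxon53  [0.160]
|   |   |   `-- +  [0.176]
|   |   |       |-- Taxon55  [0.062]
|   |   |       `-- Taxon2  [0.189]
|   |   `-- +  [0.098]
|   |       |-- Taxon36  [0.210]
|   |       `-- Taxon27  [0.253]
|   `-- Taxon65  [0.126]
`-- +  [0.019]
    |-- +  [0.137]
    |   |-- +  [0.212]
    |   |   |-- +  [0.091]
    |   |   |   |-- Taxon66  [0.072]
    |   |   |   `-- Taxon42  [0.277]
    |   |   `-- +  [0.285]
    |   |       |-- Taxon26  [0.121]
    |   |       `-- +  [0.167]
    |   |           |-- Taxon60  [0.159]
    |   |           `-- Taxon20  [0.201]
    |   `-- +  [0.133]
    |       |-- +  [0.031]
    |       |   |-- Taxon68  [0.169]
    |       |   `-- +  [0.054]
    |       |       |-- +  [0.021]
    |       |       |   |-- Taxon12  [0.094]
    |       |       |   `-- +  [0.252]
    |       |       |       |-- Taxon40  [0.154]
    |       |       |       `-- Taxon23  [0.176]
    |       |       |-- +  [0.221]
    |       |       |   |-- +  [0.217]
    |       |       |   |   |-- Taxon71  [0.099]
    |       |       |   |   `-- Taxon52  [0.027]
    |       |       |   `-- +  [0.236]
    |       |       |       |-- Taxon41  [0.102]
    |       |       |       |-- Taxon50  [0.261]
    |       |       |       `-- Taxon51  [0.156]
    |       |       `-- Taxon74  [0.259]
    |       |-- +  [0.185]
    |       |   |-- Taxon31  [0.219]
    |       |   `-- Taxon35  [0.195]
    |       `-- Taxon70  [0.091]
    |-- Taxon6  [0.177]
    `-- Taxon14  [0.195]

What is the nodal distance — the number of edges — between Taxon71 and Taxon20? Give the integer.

The MRCA of Taxon71 and Taxon20 is the node subtending (((Taxon66,Taxon42),(Taxon26,(Taxon60,Taxon20))),((Taxon68,((Taxon12,(Taxon40,Taxon23)),((Taxon71,Taxon52),(Taxon41,Taxon50,Taxon51)),Taxon74)),(Taxon31,Taxon35),Taxon70)).
From Taxon71 up to that node: 6 branches. From Taxon20 up to the same node: 4 branches. Total: 6 + 4 = 10.

10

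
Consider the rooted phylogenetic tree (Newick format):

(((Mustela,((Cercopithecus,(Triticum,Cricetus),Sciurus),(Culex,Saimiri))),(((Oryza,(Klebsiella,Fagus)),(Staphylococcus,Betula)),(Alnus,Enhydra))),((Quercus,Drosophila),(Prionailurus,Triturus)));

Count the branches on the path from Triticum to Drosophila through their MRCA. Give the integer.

The MRCA of Triticum and Drosophila is the root of the tree.
From Triticum up to that node: 6 branches. From Drosophila up to the same node: 3 branches. Total: 6 + 3 = 9.

9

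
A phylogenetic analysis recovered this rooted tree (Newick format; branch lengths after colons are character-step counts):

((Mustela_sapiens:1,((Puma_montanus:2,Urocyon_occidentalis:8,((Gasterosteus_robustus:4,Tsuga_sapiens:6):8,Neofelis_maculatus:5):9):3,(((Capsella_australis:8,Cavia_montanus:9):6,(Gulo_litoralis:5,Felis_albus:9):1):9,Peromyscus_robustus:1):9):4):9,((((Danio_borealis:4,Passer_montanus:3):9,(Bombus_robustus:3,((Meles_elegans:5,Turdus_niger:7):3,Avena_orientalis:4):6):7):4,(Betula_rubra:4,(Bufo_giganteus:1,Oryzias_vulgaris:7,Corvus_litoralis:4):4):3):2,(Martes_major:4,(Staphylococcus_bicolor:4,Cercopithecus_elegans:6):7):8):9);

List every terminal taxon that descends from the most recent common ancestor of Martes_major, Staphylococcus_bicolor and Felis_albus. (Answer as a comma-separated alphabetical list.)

Tracing Martes_major: it sits inside (Martes_major,(Staphylococcus_bicolor,Cercopithecus_elegans)).
Tracing Staphylococcus_bicolor: it sits inside (Staphylococcus_bicolor,Cercopithecus_elegans).
Tracing Felis_albus: it sits inside (Gulo_litoralis,Felis_albus).
The smallest clade enclosing all 3 is the whole tree (their MRCA is the root), so the answer is all 24 tips in alphabetical order.

Avena_orientalis, Betula_rubra, Bombus_robustus, Bufo_giganteus, Capsella_australis, Cavia_montanus, Cercopithecus_elegans, Corvus_litoralis, Danio_borealis, Felis_albus, Gasterosteus_robustus, Gulo_litoralis, Martes_major, Meles_elegans, Mustela_sapiens, Neofelis_maculatus, Oryzias_vulgaris, Passer_montanus, Peromyscus_robustus, Puma_montanus, Staphylococcus_bicolor, Tsuga_sapiens, Turdus_niger, Urocyon_occidentalis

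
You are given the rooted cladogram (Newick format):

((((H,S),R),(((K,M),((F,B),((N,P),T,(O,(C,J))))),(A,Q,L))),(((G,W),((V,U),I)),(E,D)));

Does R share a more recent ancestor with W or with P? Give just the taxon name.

The MRCA of R and P subtends (((H,S),R),(((K,M),((F,B),((N,P),T,(O,(C,J))))),(A,Q,L))) (16 taxa).
The MRCA of R and W is the root, subtending the entire tree (23 taxa).
The first is nested inside the second, so R shares a more recent common ancestor with P.

P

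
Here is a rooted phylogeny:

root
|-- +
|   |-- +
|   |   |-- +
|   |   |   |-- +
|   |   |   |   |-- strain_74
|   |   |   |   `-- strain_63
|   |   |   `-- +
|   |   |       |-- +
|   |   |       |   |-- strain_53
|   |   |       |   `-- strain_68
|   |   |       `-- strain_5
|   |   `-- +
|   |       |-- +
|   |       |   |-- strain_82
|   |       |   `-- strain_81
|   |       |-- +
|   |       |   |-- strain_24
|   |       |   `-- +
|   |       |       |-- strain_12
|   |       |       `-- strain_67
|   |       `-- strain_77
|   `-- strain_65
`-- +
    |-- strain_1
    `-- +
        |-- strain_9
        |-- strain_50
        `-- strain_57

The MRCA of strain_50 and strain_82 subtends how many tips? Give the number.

16

The MRCA of strain_50 and strain_82 is the root, so the clade is the entire tree.
That clade contains 16 terminal taxa: strain_1, strain_12, strain_24, strain_5, strain_50, strain_53, strain_57, strain_63, strain_65, strain_67, strain_68, strain_74, strain_77, strain_81, strain_82, strain_9.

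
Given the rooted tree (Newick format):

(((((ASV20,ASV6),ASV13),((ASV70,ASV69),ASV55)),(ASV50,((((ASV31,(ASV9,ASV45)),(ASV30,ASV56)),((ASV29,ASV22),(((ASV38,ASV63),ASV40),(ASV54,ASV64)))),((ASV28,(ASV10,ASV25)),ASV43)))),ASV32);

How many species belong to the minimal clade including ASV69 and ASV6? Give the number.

6

The MRCA of ASV69 and ASV6 is the node subtending (((ASV20,ASV6),ASV13),((ASV70,ASV69),ASV55)).
That clade contains 6 terminal taxa: ASV13, ASV20, ASV55, ASV6, ASV69, ASV70.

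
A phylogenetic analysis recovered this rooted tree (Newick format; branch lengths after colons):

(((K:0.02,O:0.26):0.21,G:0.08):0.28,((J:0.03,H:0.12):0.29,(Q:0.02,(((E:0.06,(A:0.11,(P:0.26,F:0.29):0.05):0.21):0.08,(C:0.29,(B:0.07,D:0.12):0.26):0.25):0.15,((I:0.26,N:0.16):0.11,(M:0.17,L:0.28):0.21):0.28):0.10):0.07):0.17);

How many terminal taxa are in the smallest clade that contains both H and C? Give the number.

The MRCA of H and C is the node subtending ((J,H),(Q,(((E,(A,(P,F))),(C,(B,D))),((I,N),(M,L))))).
That clade contains 14 terminal taxa: A, B, C, D, E, F, H, I, J, L, M, N, P, Q.

14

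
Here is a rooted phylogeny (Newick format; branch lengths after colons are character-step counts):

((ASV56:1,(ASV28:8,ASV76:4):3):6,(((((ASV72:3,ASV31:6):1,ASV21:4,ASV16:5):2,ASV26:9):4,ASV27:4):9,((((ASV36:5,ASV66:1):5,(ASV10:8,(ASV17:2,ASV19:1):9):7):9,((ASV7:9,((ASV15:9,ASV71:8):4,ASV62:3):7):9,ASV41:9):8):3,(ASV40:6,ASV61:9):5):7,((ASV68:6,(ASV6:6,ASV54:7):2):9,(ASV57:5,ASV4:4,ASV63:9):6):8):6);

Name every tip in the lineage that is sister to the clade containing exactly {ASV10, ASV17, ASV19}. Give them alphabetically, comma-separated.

The clade containing exactly {ASV10, ASV17, ASV19} attaches to the tree at the node subtending ((ASV36,ASV66),(ASV10,(ASV17,ASV19))).
The other lineage descending from that same node — the sister group — is (ASV36,ASV66); its 2 tips in alphabetical order are the answer.

ASV36, ASV66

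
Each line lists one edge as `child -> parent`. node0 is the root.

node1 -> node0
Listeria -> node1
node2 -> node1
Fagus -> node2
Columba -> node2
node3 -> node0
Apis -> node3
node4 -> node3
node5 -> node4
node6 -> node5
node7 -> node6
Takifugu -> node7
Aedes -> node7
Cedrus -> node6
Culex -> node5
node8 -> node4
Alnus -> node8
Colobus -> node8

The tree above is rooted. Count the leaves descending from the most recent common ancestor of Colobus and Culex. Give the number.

6

The MRCA of Colobus and Culex is the node subtending ((((Takifugu,Aedes),Cedrus),Culex),(Alnus,Colobus)).
That clade contains 6 terminal taxa: Aedes, Alnus, Cedrus, Colobus, Culex, Takifugu.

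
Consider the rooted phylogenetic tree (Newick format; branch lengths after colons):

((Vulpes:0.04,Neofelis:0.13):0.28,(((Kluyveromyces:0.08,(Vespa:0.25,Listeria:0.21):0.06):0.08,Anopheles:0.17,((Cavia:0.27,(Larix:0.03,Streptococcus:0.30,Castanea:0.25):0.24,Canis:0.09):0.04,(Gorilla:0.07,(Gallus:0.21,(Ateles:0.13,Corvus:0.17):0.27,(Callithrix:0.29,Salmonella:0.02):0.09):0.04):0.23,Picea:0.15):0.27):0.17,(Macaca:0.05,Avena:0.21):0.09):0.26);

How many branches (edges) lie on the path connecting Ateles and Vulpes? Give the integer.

9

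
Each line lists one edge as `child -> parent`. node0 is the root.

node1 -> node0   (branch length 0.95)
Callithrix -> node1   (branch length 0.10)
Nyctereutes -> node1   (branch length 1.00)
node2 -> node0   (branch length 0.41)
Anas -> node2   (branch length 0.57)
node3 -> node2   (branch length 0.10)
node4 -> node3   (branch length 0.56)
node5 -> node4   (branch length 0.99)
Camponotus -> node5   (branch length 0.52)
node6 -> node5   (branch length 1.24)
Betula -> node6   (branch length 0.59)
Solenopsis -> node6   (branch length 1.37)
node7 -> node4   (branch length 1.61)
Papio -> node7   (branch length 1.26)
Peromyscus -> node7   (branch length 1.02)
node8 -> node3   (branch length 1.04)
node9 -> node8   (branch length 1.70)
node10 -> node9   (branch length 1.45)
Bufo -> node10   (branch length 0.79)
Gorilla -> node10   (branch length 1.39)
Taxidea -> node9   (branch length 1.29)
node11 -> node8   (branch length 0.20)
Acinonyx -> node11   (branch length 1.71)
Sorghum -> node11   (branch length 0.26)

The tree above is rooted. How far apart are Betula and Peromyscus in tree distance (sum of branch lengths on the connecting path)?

The path runs Betula → … → MRCA → … → Peromyscus; the MRCA is the node subtending ((Camponotus,(Betula,Solenopsis)),(Papio,Peromyscus)).
Branch lengths along that path: 0.59 + 1.24 + 0.99 + 1.61 + 1.02 = 5.45.

5.45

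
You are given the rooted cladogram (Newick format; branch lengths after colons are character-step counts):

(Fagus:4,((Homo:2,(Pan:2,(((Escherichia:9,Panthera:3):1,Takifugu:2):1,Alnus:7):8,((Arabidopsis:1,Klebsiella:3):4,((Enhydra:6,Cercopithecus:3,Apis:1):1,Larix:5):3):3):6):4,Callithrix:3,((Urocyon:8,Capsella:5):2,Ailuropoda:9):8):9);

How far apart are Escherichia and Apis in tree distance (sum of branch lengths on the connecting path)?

The path runs Escherichia → … → MRCA → … → Apis; the MRCA is the node subtending (Pan,(((Escherichia,Panthera),Takifugu),Alnus),((Arabidopsis,Klebsiella),((Enhydra,Cercopithecus,Apis),Larix))).
Branch lengths along that path: 9 + 1 + 1 + 8 + 3 + 3 + 1 + 1 = 27.

27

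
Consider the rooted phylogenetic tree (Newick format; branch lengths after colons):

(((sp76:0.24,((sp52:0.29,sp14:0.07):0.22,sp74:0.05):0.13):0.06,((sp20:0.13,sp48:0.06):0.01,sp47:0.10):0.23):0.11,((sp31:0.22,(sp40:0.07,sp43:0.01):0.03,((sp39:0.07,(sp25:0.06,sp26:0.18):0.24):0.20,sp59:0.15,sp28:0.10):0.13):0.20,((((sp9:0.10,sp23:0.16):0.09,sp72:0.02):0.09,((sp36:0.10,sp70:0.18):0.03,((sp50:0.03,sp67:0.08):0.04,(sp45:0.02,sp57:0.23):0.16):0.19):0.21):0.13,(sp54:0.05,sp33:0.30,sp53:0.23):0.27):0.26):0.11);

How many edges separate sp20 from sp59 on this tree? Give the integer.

8

The MRCA of sp20 and sp59 is the root of the tree.
From sp20 up to that node: 4 branches. From sp59 up to the same node: 4 branches. Total: 4 + 4 = 8.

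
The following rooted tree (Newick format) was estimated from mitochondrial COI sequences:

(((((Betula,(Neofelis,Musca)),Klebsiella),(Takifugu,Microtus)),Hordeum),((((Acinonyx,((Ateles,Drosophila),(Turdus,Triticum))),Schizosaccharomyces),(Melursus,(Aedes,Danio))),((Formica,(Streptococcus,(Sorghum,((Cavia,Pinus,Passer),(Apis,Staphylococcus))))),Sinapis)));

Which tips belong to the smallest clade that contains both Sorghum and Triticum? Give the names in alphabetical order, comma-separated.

Acinonyx, Aedes, Apis, Ateles, Cavia, Danio, Drosophila, Formica, Melursus, Passer, Pinus, Schizosaccharomyces, Sinapis, Sorghum, Staphylococcus, Streptococcus, Triticum, Turdus

Tracing Sorghum: it sits inside (Sorghum,((Cavia,Pinus,Passer),(Apis,Staphylococcus))).
Tracing Triticum: it sits inside (Turdus,Triticum).
The smallest clade enclosing both is ((((Acinonyx,((Ateles,Drosophila),(Turdus,Triticum))),Schizosaccharomyces),(Melursus,(Aedes,Danio))),((Formica,(Streptococcus,(Sorghum,((Cavia,Pinus,Passer),(Apis,Staphylococcus))))),Sinapis)); the answer is its 18 terminal taxa in alphabetical order.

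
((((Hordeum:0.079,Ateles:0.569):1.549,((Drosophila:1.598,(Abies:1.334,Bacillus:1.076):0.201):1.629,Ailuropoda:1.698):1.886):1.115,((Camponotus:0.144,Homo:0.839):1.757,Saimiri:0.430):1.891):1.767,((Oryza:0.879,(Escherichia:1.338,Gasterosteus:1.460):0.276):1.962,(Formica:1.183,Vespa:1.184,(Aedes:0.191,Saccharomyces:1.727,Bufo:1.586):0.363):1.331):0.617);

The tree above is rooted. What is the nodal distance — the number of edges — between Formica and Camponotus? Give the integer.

7

The MRCA of Formica and Camponotus is the root of the tree.
From Formica up to that node: 3 branches. From Camponotus up to the same node: 4 branches. Total: 3 + 4 = 7.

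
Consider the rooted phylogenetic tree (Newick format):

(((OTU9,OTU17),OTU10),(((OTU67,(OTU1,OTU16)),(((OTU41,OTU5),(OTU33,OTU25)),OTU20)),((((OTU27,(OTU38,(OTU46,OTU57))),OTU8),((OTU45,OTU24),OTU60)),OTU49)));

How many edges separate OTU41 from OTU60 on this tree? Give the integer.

9

The MRCA of OTU41 and OTU60 is the node subtending (((OTU67,(OTU1,OTU16)),(((OTU41,OTU5),(OTU33,OTU25)),OTU20)),((((OTU27,(OTU38,(OTU46,OTU57))),OTU8),((OTU45,OTU24),OTU60)),OTU49)).
From OTU41 up to that node: 5 branches. From OTU60 up to the same node: 4 branches. Total: 5 + 4 = 9.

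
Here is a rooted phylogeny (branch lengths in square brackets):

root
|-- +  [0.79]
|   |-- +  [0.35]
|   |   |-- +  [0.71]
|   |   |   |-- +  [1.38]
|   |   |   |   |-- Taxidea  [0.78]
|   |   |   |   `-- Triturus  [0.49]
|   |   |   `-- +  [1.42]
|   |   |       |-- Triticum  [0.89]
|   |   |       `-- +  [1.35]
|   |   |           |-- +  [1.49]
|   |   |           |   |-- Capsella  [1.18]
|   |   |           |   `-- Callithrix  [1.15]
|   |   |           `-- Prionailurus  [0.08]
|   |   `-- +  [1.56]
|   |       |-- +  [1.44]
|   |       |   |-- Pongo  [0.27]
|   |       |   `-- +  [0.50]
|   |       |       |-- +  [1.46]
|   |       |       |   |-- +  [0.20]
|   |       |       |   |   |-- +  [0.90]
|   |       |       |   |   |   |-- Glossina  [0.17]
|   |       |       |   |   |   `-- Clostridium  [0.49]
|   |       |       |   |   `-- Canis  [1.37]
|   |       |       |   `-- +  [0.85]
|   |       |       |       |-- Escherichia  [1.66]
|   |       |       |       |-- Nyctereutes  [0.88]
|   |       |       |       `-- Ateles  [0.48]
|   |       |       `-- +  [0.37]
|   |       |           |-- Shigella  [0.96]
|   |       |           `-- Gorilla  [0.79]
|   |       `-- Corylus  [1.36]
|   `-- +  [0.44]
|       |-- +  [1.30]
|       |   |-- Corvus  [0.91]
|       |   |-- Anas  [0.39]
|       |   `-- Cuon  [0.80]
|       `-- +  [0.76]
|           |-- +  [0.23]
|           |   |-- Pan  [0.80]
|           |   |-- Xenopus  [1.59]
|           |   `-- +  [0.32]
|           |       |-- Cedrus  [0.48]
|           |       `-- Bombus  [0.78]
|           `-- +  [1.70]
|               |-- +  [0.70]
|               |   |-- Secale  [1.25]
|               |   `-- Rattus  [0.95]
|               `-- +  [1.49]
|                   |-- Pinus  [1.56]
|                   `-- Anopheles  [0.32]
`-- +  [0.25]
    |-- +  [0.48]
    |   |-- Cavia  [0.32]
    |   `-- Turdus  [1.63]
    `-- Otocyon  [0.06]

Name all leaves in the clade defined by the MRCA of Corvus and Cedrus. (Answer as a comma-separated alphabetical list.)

Anas, Anopheles, Bombus, Cedrus, Corvus, Cuon, Pan, Pinus, Rattus, Secale, Xenopus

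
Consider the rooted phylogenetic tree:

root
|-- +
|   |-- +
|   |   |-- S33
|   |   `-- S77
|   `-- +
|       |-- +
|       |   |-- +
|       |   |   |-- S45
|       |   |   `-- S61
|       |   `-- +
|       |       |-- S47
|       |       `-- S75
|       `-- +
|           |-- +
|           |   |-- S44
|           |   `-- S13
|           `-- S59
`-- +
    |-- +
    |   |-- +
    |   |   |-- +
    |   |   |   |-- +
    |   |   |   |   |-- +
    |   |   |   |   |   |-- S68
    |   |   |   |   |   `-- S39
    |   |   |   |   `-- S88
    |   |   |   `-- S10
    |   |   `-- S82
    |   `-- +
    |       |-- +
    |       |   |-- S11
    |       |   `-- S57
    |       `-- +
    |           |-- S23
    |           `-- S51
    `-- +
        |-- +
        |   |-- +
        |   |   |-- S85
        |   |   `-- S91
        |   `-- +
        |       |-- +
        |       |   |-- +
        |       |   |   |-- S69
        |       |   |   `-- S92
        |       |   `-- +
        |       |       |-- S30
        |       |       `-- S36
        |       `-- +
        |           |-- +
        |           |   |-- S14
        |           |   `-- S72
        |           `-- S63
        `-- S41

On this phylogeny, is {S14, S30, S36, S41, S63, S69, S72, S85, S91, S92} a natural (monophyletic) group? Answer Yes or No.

The most recent common ancestor of these taxa subtends (((S85,S91),(((S69,S92),(S30,S36)),((S14,S72),S63))),S41).
That clade has exactly 10 tips — every listed taxon and nothing else — so the group is monophyletic.

Yes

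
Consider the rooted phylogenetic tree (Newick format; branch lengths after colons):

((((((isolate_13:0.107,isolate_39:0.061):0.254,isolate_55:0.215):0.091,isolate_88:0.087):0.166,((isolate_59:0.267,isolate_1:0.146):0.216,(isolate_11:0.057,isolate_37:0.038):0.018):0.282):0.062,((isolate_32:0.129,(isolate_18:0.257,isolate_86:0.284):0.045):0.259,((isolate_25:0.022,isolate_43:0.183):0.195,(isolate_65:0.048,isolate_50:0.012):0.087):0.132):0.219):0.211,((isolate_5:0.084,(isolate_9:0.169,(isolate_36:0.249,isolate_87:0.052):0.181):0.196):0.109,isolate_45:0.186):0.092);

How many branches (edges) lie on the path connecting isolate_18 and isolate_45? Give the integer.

7

The MRCA of isolate_18 and isolate_45 is the root of the tree.
From isolate_18 up to that node: 5 branches. From isolate_45 up to the same node: 2 branches. Total: 5 + 2 = 7.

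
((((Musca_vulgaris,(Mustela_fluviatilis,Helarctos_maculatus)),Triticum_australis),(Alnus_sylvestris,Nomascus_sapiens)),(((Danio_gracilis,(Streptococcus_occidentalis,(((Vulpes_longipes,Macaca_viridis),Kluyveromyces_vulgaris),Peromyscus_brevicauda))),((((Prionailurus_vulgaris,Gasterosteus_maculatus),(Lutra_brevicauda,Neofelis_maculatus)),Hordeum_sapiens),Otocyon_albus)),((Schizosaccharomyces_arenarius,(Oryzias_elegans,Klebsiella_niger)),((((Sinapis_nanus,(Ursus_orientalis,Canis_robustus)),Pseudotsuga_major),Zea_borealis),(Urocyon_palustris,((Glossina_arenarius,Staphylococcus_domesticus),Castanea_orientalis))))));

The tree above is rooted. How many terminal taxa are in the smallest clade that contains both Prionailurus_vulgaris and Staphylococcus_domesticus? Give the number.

The MRCA of Prionailurus_vulgaris and Staphylococcus_domesticus is the node subtending (((Danio_gracilis,(Streptococcus_occidentalis,(((Vulpes_longipes,Macaca_viridis),Kluyveromyces_vulgaris),Peromyscus_brevicauda))),((((Prionailurus_vulgaris,Gasterosteus_maculatus),(Lutra_brevicauda,Neofelis_maculatus)),Hordeum_sapiens),Otocyon_albus)),((Schizosaccharomyces_arenarius,(Oryzias_elegans,Klebsiella_niger)),((((Sinapis_nanus,(Ursus_orientalis,Canis_robustus)),Pseudotsuga_major),Zea_borealis),(Urocyon_palustris,((Glossina_arenarius,Staphylococcus_domesticus),Castanea_orientalis))))).
That clade contains 24 terminal taxa: Canis_robustus, Castanea_orientalis, Danio_gracilis, Gasterosteus_maculatus, Glossina_arenarius, Hordeum_sapiens, Klebsiella_niger, Kluyveromyces_vulgaris, Lutra_brevicauda, Macaca_viridis, Neofelis_maculatus, Oryzias_elegans, Otocyon_albus, Peromyscus_brevicauda, Prionailurus_vulgaris, Pseudotsuga_major, Schizosaccharomyces_arenarius, Sinapis_nanus, Staphylococcus_domesticus, Streptococcus_occidentalis, Urocyon_palustris, Ursus_orientalis, Vulpes_longipes, Zea_borealis.

24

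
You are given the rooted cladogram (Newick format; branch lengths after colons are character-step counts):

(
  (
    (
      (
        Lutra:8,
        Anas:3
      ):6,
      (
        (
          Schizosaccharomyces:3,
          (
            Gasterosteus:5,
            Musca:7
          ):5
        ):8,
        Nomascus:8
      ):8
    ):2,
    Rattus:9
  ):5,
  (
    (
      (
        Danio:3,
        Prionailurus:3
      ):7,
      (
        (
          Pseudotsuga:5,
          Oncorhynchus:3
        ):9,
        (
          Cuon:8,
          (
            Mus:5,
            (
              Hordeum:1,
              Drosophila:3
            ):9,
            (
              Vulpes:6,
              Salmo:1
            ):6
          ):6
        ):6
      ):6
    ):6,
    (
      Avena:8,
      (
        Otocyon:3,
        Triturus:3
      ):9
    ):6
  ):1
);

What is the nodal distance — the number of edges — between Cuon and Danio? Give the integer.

The MRCA of Cuon and Danio is the node subtending ((Danio,Prionailurus),((Pseudotsuga,Oncorhynchus),(Cuon,(Mus,(Hordeum,Drosophila),(Vulpes,Salmo))))).
From Cuon up to that node: 3 branches. From Danio up to the same node: 2 branches. Total: 3 + 2 = 5.

5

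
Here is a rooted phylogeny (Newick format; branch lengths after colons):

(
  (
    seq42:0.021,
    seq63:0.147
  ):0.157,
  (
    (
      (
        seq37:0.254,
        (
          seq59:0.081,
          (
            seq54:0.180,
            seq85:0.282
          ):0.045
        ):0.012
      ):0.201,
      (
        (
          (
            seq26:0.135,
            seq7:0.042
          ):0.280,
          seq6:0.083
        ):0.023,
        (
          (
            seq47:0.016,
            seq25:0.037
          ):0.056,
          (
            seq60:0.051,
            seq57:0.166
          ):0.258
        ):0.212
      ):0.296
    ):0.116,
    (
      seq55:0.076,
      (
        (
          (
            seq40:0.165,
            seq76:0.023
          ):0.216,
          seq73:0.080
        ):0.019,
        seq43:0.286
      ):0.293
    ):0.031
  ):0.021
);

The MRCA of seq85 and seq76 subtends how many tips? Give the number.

The MRCA of seq85 and seq76 is the node subtending (((seq37,(seq59,(seq54,seq85))),(((seq26,seq7),seq6),((seq47,seq25),(seq60,seq57)))),(seq55,(((seq40,seq76),seq73),seq43))).
That clade contains 16 terminal taxa: seq25, seq26, seq37, seq40, seq43, seq47, seq54, seq55, seq57, seq59, seq6, seq60, seq7, seq73, seq76, seq85.

16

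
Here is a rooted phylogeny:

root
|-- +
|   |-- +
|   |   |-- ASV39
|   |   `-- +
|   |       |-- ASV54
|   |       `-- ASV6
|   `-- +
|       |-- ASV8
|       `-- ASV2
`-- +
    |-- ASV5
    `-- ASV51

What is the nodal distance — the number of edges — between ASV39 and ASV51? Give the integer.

5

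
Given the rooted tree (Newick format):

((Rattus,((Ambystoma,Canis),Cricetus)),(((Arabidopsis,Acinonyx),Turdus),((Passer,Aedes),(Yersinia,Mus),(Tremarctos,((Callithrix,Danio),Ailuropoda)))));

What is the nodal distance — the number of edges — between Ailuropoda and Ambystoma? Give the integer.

9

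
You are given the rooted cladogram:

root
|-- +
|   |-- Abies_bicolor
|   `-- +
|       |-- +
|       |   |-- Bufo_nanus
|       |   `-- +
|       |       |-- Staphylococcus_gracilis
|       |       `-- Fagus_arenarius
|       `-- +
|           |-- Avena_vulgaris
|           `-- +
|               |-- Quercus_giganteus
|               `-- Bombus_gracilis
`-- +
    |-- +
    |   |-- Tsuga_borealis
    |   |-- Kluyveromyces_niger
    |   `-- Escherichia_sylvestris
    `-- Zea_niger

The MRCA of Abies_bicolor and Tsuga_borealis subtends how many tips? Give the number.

11

The MRCA of Abies_bicolor and Tsuga_borealis is the root, so the clade is the entire tree.
That clade contains 11 terminal taxa: Abies_bicolor, Avena_vulgaris, Bombus_gracilis, Bufo_nanus, Escherichia_sylvestris, Fagus_arenarius, Kluyveromyces_niger, Quercus_giganteus, Staphylococcus_gracilis, Tsuga_borealis, Zea_niger.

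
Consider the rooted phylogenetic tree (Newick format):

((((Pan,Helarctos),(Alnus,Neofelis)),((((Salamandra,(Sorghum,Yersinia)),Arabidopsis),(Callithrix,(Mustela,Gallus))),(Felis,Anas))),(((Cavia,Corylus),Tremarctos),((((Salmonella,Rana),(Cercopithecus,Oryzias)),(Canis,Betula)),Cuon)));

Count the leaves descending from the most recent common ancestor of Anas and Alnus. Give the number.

13

The MRCA of Anas and Alnus is the node subtending (((Pan,Helarctos),(Alnus,Neofelis)),((((Salamandra,(Sorghum,Yersinia)),Arabidopsis),(Callithrix,(Mustela,Gallus))),(Felis,Anas))).
That clade contains 13 terminal taxa: Alnus, Anas, Arabidopsis, Callithrix, Felis, Gallus, Helarctos, Mustela, Neofelis, Pan, Salamandra, Sorghum, Yersinia.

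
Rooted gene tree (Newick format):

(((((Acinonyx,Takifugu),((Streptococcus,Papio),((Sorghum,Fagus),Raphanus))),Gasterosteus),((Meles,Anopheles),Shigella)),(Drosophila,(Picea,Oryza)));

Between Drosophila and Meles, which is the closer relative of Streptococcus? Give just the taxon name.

Meles

The MRCA of Streptococcus and Meles subtends ((((Acinonyx,Takifugu),((Streptococcus,Papio),((Sorghum,Fagus),Raphanus))),Gasterosteus),((Meles,Anopheles),Shigella)) (11 taxa).
The MRCA of Streptococcus and Drosophila is the root, subtending the entire tree (14 taxa).
The first is nested inside the second, so Streptococcus shares a more recent common ancestor with Meles.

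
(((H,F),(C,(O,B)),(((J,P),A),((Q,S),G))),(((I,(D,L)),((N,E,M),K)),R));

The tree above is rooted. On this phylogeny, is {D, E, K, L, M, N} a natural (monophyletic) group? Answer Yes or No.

No

The MRCA of the listed taxa subtends ((I,(D,L)),((N,E,M),K)).
That clade also contains I, which is not in the proposed group, so the group is not monophyletic.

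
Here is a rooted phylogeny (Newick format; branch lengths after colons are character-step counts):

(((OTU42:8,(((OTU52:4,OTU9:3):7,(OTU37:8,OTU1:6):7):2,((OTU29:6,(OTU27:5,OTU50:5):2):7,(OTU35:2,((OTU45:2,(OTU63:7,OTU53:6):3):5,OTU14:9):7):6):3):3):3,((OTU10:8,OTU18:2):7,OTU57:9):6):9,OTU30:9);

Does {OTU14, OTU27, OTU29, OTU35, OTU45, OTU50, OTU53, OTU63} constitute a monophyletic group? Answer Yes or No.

Yes

The most recent common ancestor of these taxa subtends ((OTU29,(OTU27,OTU50)),(OTU35,((OTU45,(OTU63,OTU53)),OTU14))).
That clade has exactly 8 tips — every listed taxon and nothing else — so the group is monophyletic.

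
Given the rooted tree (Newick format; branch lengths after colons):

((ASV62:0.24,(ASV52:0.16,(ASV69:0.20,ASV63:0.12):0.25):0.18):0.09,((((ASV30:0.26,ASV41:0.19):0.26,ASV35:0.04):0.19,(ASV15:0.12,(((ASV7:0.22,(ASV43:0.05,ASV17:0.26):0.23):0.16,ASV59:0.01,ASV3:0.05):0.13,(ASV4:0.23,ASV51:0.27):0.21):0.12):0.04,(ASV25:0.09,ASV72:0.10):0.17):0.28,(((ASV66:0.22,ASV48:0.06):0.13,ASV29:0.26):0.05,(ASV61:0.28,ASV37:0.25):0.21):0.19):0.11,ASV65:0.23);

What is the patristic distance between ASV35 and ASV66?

The path runs ASV35 → … → MRCA → … → ASV66; the MRCA is the node subtending ((((ASV30,ASV41),ASV35),(ASV15,(((ASV7,(ASV43,ASV17)),ASV59,ASV3),(ASV4,ASV51))),(ASV25,ASV72)),(((ASV66,ASV48),ASV29),(ASV61,ASV37))).
Branch lengths along that path: 0.04 + 0.19 + 0.28 + 0.19 + 0.05 + 0.13 + 0.22 = 1.10.

1.10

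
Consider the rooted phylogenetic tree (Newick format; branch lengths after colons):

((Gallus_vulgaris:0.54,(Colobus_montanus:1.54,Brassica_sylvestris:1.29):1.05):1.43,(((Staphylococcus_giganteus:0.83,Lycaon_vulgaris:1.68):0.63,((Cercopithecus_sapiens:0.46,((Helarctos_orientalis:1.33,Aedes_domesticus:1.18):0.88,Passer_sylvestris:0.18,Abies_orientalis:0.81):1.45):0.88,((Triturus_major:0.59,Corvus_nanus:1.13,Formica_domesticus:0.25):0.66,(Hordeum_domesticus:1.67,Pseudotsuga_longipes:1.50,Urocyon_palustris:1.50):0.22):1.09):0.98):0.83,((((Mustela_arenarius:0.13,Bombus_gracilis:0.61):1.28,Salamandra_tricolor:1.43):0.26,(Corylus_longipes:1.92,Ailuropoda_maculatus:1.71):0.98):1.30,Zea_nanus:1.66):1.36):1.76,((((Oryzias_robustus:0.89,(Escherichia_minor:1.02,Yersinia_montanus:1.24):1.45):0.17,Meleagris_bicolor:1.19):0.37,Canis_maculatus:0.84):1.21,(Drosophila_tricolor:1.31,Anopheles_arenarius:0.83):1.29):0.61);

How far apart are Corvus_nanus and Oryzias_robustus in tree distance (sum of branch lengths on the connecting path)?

The path runs Corvus_nanus → … → MRCA → … → Oryzias_robustus; the MRCA is the root of the tree.
Branch lengths along that path: 1.13 + 0.66 + 1.09 + 0.98 + 0.83 + 1.76 + 0.61 + 1.21 + 0.37 + 0.17 + 0.89 = 9.70.

9.70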